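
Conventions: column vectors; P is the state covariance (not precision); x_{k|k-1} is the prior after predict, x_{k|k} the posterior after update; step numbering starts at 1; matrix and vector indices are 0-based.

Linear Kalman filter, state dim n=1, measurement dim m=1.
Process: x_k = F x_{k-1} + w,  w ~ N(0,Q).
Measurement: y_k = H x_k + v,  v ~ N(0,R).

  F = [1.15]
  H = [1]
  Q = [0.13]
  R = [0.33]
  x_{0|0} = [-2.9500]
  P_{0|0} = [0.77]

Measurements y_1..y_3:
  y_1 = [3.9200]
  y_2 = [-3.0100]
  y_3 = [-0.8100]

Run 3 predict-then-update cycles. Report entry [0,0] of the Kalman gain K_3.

step 1: x^-=[-3.3925]  P^-=[1.1483]  S=[1.4783]  K=[0.7768]  nu=[7.3125]  x^+=[2.2877]  P^+=[0.2563]
step 2: x^-=[2.6308]  P^-=[0.4690]  S=[0.7990]  K=[0.5870]  nu=[-5.6408]  x^+=[-0.6803]  P^+=[0.1937]
step 3: x^-=[-0.7823]  P^-=[0.3862]  S=[0.7162]  K=[0.5392]  nu=[-0.0277]  x^+=[-0.7972]  P^+=[0.1779]

K[0,0] = 0.5392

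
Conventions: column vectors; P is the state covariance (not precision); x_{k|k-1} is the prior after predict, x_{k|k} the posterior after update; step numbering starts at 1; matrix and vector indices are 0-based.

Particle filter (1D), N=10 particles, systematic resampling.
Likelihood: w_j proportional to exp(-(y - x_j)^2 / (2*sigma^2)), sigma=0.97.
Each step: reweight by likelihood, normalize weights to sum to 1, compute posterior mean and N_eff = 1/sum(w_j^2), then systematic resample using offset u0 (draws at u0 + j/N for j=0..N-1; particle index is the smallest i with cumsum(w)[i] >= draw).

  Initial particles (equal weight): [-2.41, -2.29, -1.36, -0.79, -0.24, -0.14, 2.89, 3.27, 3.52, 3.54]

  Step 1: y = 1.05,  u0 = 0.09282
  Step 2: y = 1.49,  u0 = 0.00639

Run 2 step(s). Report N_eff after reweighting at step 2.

N_eff = 8.6764

step 1: w=[0.0012, 0.0019, 0.0323, 0.1170, 0.2920, 0.3332, 0.1170, 0.0515, 0.0276, 0.0262]  mean=0.4364  Neff=4.3700  idx=[3, 4, 4, 4, 5, 5, 5, 6, 6, 9]
step 2: w=[0.0285, 0.0919, 0.0919, 0.0919, 0.1098, 0.1098, 0.1098, 0.1591, 0.1591, 0.0483]  mean=0.9556  Neff=8.6764  idx=[0, 1, 2, 4, 4, 5, 6, 7, 8, 8]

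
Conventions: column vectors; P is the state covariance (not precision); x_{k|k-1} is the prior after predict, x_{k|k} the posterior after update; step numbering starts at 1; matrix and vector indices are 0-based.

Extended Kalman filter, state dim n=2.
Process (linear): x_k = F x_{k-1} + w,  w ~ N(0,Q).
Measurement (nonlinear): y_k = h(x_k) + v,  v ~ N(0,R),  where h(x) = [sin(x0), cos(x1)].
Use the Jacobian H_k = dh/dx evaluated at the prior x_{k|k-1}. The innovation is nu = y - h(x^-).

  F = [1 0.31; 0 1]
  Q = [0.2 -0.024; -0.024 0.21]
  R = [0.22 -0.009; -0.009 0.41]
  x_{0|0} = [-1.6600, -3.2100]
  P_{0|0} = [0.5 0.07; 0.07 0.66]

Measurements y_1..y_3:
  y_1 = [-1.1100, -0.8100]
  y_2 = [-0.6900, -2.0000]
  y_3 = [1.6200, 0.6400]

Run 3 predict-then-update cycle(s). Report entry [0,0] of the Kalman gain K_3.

step 1: x^-=[-2.6551, -3.2100]  P^-=[0.8068 0.2506; 0.2506 0.8700]  H_jac=[-0.8840 0.0000; 0.0000 -0.0684]  S=[0.8505 0.0061; 0.0061 0.4141]  K=[-0.8384 -0.0289; -0.2595 -0.1398]  nu=[-0.6425, 0.1877]  x^+=[-2.1219, -3.0695]  P^+=[0.2084 0.0632; 0.0632 0.8042]
step 2: x^-=[-3.0734, -3.0695]  P^-=[0.5248 0.2885; 0.2885 1.0142]  H_jac=[-0.9977 0.0000; 0.0000 0.0720]  S=[0.7424 -0.0297; -0.0297 0.4153]  K=[-0.7053 -0.0005; -0.3817 0.1485]  nu=[-0.6219, -1.0026]  x^+=[-2.6343, -2.9811]  P^+=[0.1555 0.0855; 0.0855 0.8935]
step 3: x^-=[-3.5585, -2.9811]  P^-=[0.4944 0.3385; 0.3385 1.1035]  H_jac=[-0.9144 0.0000; 0.0000 0.1598]  S=[0.6334 -0.0585; -0.0585 0.4382]  K=[-0.7111 0.0286; -0.4572 0.3415]  nu=[1.2151, 1.6271]  x^+=[-4.3761, -2.9808]  P^+=[0.1714 0.1134; 0.1134 0.9018]

K[0,0] = -0.7111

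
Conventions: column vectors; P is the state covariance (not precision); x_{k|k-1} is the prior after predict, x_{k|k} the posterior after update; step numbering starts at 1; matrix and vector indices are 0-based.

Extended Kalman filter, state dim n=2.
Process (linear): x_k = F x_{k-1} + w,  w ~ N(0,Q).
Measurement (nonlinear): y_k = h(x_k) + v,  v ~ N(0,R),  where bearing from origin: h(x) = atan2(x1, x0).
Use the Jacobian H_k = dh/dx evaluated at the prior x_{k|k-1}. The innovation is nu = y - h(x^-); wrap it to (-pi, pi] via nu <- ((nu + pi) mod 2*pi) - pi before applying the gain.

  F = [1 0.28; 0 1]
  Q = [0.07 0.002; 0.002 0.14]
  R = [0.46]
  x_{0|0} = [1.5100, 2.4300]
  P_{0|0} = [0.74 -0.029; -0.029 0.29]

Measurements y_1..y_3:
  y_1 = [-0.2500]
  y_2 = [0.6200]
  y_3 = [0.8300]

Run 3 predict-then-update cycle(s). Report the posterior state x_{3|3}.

x_post = [3.7946, 2.3252]

step 1: x^-=[2.1904, 2.4300]  P^-=[0.8165 0.0542; 0.0542 0.4300]  H_jac=[-0.2270 0.2047]  S=[0.5151]  K=[-0.3384; 0.1470]  nu=[-1.0872]  x^+=[2.5583, 2.2702]  P^+=[0.7575 0.0798; 0.0798 0.4189]
step 2: x^-=[3.1940, 2.2702]  P^-=[0.9051 0.1991; 0.1991 0.5589]  H_jac=[-0.1478 0.2080]  S=[0.4917]  K=[-0.1879; 0.1765]  nu=[0.0021]  x^+=[3.1936, 2.2706]  P^+=[0.8877 0.2154; 0.2154 0.5435]
step 3: x^-=[3.8293, 2.2706]  P^-=[1.1209 0.3696; 0.3696 0.6835]  H_jac=[-0.1146 0.1932]  S=[0.4839]  K=[-0.1178; 0.1854]  nu=[0.2948]  x^+=[3.7946, 2.3252]  P^+=[1.1142 0.3802; 0.3802 0.6669]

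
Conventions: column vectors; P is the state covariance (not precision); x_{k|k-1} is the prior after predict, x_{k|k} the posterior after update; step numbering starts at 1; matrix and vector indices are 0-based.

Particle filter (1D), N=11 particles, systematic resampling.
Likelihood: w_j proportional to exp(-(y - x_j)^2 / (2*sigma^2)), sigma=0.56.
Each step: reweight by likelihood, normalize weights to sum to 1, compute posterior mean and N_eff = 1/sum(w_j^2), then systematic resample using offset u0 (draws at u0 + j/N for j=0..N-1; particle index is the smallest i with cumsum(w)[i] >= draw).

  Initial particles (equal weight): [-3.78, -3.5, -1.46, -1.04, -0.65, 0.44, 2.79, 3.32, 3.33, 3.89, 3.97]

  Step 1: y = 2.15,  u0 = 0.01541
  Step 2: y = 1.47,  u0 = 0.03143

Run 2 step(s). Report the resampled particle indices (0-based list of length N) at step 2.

resampled_idx = [0, 1, 1, 2, 3, 3, 4, 5, 6, 6, 7]

step 1: w=[0.0000, 0.0000, 0.0000, 0.0000, 0.0000, 0.0124, 0.6809, 0.1475, 0.1421, 0.0105, 0.0067]  mean=2.9352  Neff=1.9767  idx=[6, 6, 6, 6, 6, 6, 6, 6, 7, 7, 8]
step 2: w=[0.1219, 0.1219, 0.1219, 0.1219, 0.1219, 0.1219, 0.1219, 0.1219, 0.0084, 0.0084, 0.0079]  mean=2.8031  Neff=8.3948  idx=[0, 1, 1, 2, 3, 3, 4, 5, 6, 6, 7]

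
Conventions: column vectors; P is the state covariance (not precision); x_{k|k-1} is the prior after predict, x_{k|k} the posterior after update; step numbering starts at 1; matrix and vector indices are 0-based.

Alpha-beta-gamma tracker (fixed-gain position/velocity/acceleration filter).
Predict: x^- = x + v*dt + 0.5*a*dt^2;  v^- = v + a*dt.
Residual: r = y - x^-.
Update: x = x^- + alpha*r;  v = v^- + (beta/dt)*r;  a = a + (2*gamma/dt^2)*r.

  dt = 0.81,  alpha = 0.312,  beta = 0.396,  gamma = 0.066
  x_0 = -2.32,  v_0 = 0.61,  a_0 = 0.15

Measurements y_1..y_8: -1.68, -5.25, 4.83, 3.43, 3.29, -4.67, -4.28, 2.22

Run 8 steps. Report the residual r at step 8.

resid = 8.1082

step 1: x_pred=-1.7767  r=0.0967  x^+=-1.7465  v^+=0.7788  a^+=0.1695
step 2: x_pred=-1.0601  r=-4.1899  x^+=-2.3674  v^+=-1.1324  a^+=-0.6735
step 3: x_pred=-3.5055  r=8.3355  x^+=-0.9048  v^+=2.3973  a^+=1.0035
step 4: x_pred=1.3661  r=2.0639  x^+=2.0101  v^+=4.2191  a^+=1.4187
step 5: x_pred=5.8929  r=-2.6029  x^+=5.0808  v^+=4.0957  a^+=0.8951
step 6: x_pred=8.6920  r=-13.3620  x^+=4.5230  v^+=-1.7118  a^+=-1.7932
step 7: x_pred=2.5482  r=-6.8282  x^+=0.4178  v^+=-6.5026  a^+=-3.1670
step 8: x_pred=-5.8882  r=8.1082  x^+=-3.3584  v^+=-5.1038  a^+=-1.5357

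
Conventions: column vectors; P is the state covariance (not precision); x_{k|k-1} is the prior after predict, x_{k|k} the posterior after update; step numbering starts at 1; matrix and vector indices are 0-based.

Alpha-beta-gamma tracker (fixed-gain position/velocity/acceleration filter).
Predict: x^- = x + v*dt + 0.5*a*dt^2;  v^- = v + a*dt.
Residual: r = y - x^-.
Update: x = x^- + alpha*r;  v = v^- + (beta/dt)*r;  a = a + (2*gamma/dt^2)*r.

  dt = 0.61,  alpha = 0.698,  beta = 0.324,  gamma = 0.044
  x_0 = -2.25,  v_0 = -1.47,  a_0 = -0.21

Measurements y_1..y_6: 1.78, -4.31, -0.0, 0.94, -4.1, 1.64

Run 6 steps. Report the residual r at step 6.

resid = 4.6322

step 1: x_pred=-3.1858  r=4.9658  x^+=0.2803  v^+=1.0395  a^+=0.9644
step 2: x_pred=1.0938  r=-5.4038  x^+=-2.6780  v^+=-1.2425  a^+=-0.3136
step 3: x_pred=-3.4943  r=3.4943  x^+=-1.0553  v^+=0.4222  a^+=0.5128
step 4: x_pred=-0.7023  r=1.6423  x^+=0.4440  v^+=1.6073  a^+=0.9012
step 5: x_pred=1.5922  r=-5.6922  x^+=-2.3810  v^+=-0.8663  a^+=-0.4450
step 6: x_pred=-2.9922  r=4.6322  x^+=0.2411  v^+=1.3226  a^+=0.6505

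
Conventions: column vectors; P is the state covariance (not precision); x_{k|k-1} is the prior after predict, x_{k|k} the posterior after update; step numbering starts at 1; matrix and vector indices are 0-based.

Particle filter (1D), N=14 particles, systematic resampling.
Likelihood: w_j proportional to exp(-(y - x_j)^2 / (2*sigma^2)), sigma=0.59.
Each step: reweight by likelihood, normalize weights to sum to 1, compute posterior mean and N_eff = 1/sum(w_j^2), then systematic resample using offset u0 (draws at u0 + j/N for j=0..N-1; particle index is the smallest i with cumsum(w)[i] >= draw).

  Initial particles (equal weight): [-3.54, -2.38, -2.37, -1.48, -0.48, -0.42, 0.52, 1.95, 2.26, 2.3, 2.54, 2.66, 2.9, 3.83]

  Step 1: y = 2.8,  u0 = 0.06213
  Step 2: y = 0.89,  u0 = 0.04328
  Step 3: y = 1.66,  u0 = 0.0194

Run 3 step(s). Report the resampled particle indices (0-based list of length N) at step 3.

step 1: w=[0.0000, 0.0000, 0.0000, 0.0000, 0.0000, 0.0000, 0.0001, 0.0739, 0.1372, 0.1457, 0.1893, 0.2028, 0.2056, 0.0454]  mean=2.5798  Neff=5.9954  idx=[7, 8, 8, 9, 9, 10, 10, 11, 11, 11, 12, 12, 12, 13]
step 2: w=[0.3746, 0.1269, 0.1269, 0.1082, 0.1082, 0.0377, 0.0377, 0.0209, 0.0209, 0.0209, 0.0057, 0.0057, 0.0057, 0.0000]  mean=2.2096  Neff=4.9948  idx=[0, 0, 0, 0, 0, 1, 1, 2, 2, 3, 4, 4, 6, 9]
step 3: w=[0.0979, 0.0979, 0.0979, 0.0979, 0.0979, 0.0659, 0.0659, 0.0659, 0.0659, 0.0614, 0.0614, 0.0614, 0.0363, 0.0263]  mean=2.1362  Neff=12.7163  idx=[0, 0, 1, 2, 3, 3, 4, 5, 6, 7, 8, 9, 11, 12]

resampled_idx = [0, 0, 1, 2, 3, 3, 4, 5, 6, 7, 8, 9, 11, 12]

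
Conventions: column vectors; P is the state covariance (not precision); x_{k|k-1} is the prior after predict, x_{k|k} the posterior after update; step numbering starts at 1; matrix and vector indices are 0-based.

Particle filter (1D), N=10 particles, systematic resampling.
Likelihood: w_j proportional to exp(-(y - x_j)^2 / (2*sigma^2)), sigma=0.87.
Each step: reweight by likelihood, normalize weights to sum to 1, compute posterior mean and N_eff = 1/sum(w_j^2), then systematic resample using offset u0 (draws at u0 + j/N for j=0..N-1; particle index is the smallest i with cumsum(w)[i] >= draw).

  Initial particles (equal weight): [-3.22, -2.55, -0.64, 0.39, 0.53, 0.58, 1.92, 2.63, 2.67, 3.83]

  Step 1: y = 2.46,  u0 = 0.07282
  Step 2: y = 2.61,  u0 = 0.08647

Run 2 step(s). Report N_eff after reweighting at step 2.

step 1: w=[0.0000, 0.0000, 0.0005, 0.0178, 0.0258, 0.0293, 0.2492, 0.2964, 0.2935, 0.0875]  mean=2.4139  Neff=4.0716  idx=[5, 6, 6, 7, 7, 7, 8, 8, 8, 9]
step 2: w=[0.0083, 0.0925, 0.0925, 0.1267, 0.1267, 0.1267, 0.1264, 0.1264, 0.1264, 0.0474]  mean=2.5536  Neff=8.6574  idx=[1, 2, 3, 4, 5, 6, 6, 7, 8, 9]

N_eff = 8.6574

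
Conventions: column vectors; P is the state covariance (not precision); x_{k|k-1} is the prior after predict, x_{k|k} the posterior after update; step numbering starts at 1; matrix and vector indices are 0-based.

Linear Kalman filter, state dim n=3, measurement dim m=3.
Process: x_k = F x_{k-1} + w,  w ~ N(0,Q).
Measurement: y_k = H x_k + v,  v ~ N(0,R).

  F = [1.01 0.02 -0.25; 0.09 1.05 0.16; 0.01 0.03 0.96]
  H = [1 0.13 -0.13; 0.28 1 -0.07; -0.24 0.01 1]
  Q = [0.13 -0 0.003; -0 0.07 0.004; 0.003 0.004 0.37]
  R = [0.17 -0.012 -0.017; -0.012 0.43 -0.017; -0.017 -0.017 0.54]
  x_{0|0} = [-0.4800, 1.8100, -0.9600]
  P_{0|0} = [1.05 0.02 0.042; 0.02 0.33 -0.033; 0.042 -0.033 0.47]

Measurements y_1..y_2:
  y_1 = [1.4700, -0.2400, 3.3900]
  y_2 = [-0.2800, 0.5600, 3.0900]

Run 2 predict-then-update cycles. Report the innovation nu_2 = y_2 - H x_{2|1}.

innov = [-0.9098, -0.8733, 1.5991]

step 1: x^-=[-0.2086, 1.7037, -0.8721]  P^-=[1.2105 0.1192 -0.0582; 0.1192 0.4483 0.0581; -0.0582 0.0581 0.8025]  S=[1.4458 0.5142 -0.4663; 0.5142 1.0380 -0.1375; -0.4663 -0.1375 1.4407]  K=[0.8563 0.0262 0.0384; -0.0365 0.4859 0.0581; 0.0744 0.0280 0.5938]  nu=[1.3437, -1.9463, 4.1950]  x^+=[1.0522, 0.9528, 1.6646]  P^+=[0.1555 -0.0401 0.0435; -0.0401 0.2204 0.0119; 0.0435 0.0119 0.3292]
step 2: x^-=[0.6657, 1.3615, 1.6371]  P^-=[0.2856 -0.0341 -0.0334; -0.0341 0.3204 0.0770; -0.0334 0.0770 0.6751]  S=[0.4696 0.0733 -0.1967; 0.0733 0.7475 -0.0051; -0.1967 -0.0051 1.2493]  K=[0.6134 0.0045 0.0147; -0.0421 0.4132 0.0658; -0.0132 0.0323 0.5455]  nu=[-0.9098, -0.8733, 1.5991]  x^+=[0.1273, 1.1442, 2.4931]  P^+=[0.1118 -0.0353 0.0246; -0.0353 0.1883 0.0189; 0.0246 0.0189 0.3000]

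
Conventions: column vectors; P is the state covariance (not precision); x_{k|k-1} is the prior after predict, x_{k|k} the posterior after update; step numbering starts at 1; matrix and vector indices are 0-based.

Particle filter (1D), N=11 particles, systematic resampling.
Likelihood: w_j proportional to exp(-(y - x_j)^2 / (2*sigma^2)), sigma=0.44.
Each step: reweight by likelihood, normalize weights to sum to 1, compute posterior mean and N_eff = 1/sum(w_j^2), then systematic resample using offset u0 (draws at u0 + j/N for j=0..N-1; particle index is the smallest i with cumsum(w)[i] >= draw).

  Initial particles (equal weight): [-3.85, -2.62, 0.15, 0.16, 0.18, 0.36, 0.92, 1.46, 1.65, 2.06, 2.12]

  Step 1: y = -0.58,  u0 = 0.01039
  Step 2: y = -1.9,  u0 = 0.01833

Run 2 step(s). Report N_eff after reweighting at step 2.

step 1: w=[0.0000, 0.0000, 0.3058, 0.2944, 0.2725, 0.1236, 0.0036, 0.0000, 0.0000, 0.0000, 0.0000]  mean=0.1898  Neff=3.7073  idx=[2, 2, 2, 2, 3, 3, 3, 4, 4, 4, 5]
step 2: w=[0.1114, 0.1114, 0.1114, 0.1114, 0.1002, 0.1002, 0.1002, 0.0809, 0.0809, 0.0809, 0.0108]  mean=0.1626  Neff=10.0423  idx=[0, 0, 1, 2, 3, 4, 5, 6, 6, 8, 9]

N_eff = 10.0423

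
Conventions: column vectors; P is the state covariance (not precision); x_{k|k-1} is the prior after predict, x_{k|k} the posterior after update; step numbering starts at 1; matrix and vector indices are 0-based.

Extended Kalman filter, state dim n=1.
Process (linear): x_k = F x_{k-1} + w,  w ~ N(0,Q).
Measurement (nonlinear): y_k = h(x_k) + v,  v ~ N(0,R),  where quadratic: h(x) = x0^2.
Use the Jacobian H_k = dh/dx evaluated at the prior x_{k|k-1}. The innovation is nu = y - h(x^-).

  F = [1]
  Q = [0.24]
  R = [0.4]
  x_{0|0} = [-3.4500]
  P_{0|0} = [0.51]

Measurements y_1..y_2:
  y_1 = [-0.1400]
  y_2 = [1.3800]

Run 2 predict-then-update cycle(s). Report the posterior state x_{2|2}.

x_post = [-1.3173]

step 1: x^-=[-3.4500]  P^-=[0.7500]  H_jac=[-6.9000]  S=[36.1075]  K=[-0.1433]  nu=[-12.0425]  x^+=[-1.7240]  P^+=[0.0083]
step 2: x^-=[-1.7240]  P^-=[0.2483]  H_jac=[-3.4481]  S=[3.3522]  K=[-0.2554]  nu=[-1.5923]  x^+=[-1.3173]  P^+=[0.0296]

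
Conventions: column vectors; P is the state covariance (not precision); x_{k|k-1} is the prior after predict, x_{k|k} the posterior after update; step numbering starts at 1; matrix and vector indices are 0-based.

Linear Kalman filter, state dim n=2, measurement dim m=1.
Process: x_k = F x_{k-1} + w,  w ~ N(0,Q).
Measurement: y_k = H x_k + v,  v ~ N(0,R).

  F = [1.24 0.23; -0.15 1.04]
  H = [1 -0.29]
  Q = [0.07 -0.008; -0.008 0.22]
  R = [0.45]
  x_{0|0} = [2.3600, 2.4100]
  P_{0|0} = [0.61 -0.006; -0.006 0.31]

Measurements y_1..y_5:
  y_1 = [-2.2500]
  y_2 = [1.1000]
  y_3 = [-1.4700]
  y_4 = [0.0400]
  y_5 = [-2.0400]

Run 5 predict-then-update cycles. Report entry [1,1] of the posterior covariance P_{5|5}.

P_post[1,1] = 1.2487

step 1: x^-=[3.4807, 2.1524]  P^-=[1.0209 -0.0548; -0.0548 0.5709]  S=[1.5507]  K=[0.6686; -0.1421]  nu=[-5.1065]  x^+=[0.0665, 2.8782]  P^+=[0.3277 0.0925; 0.0925 0.5396]
step 2: x^-=[0.7444, 2.9833]  P^-=[0.6552 0.1762; 0.1762 0.7821]  S=[1.0687]  K=[0.5652; -0.0473]  nu=[1.2207]  x^+=[1.4344, 2.9255]  P^+=[0.3137 0.2048; 0.2048 0.7797]
step 3: x^-=[2.4516, 2.8274]  P^-=[0.7105 0.3772; 0.3772 1.0065]  S=[1.0264]  K=[0.5857; 0.0831]  nu=[-3.1016]  x^+=[0.6350, 2.5695]  P^+=[0.3584 0.3272; 0.3272 0.9994]
step 4: x^-=[1.3784, 2.5770]  P^-=[0.8607 0.5751; 0.5751 1.2069]  S=[1.0786]  K=[0.6433; 0.2087]  nu=[-0.5911]  x^+=[0.9982, 2.4537]  P^+=[0.4143 0.4303; 0.4303 1.1599]
step 5: x^-=[1.8021, 2.4021]  P^-=[1.0138 0.7325; 0.7325 1.3497]  S=[1.1525]  K=[0.6954; 0.2959]  nu=[-3.1455]  x^+=[-0.3851, 1.4712]  P^+=[0.4565 0.4953; 0.4953 1.2487]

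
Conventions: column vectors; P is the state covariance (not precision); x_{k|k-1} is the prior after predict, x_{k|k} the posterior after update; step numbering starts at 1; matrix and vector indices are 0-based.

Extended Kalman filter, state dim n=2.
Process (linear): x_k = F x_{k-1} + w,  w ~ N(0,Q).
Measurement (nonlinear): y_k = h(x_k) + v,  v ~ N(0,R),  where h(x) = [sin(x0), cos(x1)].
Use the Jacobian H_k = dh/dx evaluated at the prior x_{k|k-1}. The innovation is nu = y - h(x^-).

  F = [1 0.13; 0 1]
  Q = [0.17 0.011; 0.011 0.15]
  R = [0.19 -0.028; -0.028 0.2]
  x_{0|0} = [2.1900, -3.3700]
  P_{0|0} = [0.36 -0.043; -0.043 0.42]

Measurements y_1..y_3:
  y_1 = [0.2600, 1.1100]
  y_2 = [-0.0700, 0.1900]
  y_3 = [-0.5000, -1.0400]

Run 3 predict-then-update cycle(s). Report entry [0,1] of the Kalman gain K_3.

K[0,1] = 0.0187

step 1: x^-=[1.7519, -3.3700]  P^-=[0.5259 0.0226; 0.0226 0.5700]  H_jac=[-0.1801 0.0000; 0.0000 -0.2264]  S=[0.2071 -0.0271; -0.0271 0.2292]  K=[-0.4676 -0.0776; -0.0948 -0.5742]  nu=[-0.7236, 2.0840]  x^+=[1.9286, -4.4982]  P^+=[0.4812 0.0107; 0.0107 0.4955]
step 2: x^-=[1.3439, -4.4982]  P^-=[0.6624 0.0861; 0.0861 0.6455]  H_jac=[0.2250 0.0000; 0.0000 -0.9771]  S=[0.2235 -0.0469; -0.0469 0.8163]  K=[0.6529 -0.0655; -0.0765 -0.7771]  nu=[-1.0444, 0.4026]  x^+=[0.6356, -4.7311]  P^+=[0.5596 0.0321; 0.0321 0.1569]
step 3: x^-=[0.0206, -4.7311]  P^-=[0.7406 0.0635; 0.0635 0.3069]  H_jac=[0.9998 0.0000; 0.0000 -0.9998]  S=[0.9303 -0.0915; -0.0915 0.5067]  K=[0.7978 0.0187; 0.0089 -0.6038]  nu=[-0.5206, -1.0587]  x^+=[-0.4145, -4.0964]  P^+=[0.1511 0.0186; 0.0186 0.1210]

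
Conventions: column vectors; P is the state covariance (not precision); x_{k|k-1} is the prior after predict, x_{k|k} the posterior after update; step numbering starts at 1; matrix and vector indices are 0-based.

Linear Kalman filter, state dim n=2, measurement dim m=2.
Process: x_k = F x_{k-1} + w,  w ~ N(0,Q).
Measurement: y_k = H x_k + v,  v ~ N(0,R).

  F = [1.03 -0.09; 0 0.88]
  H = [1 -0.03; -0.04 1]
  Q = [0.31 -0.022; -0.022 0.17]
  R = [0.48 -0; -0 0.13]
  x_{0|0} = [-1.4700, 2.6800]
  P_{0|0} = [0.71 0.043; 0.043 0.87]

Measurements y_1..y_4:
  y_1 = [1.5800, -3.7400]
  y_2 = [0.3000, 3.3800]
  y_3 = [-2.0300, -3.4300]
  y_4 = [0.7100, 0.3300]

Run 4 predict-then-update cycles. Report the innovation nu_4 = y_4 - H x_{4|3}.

step 1: x^-=[-1.7553, 2.3584]  P^-=[1.0623 -0.0519; -0.0519 0.8437]  S=[1.5462 -0.1198; -0.1198 0.9796]  K=[0.6871 -0.0124; 0.0171 0.8655]  nu=[3.4061, -6.1686]  x^+=[0.6613, -2.9224]  P^+=[0.3302 0.0116; 0.0116 0.1130]
step 2: x^-=[0.9441, -2.5717]  P^-=[0.6590 -0.0204; -0.0204 0.2575]  S=[1.1405 -0.0545; -0.0545 0.3902]  K=[0.5765 -0.0393; 0.0070 0.6630]  nu=[-0.7213, 5.9895]  x^+=[0.2927, 1.3943]  P^+=[0.2769 0.0060; 0.0060 0.0864]
step 3: x^-=[0.1760, 1.2270]  P^-=[0.6034 -0.0234; -0.0234 0.2369]  S=[1.0850 -0.0547; -0.0547 0.3698]  K=[0.5544 -0.0466; 0.0043 0.6439]  nu=[-2.1692, -4.6499]  x^+=[-0.8098, -1.7766]  P^+=[0.2662 0.0046; 0.0046 0.0839]
step 4: x^-=[-0.6742, -1.5634]  P^-=[0.5923 -0.0245; -0.0245 0.2350]  S=[1.0740 -0.0553; -0.0553 0.3679]  K=[0.5497 -0.0484; 0.0037 0.6419]  nu=[1.3373, 1.8664]  x^+=[-0.0294, -0.3604]  P^+=[0.2640 0.0043; 0.0043 0.0836]

innov = [1.3373, 1.8664]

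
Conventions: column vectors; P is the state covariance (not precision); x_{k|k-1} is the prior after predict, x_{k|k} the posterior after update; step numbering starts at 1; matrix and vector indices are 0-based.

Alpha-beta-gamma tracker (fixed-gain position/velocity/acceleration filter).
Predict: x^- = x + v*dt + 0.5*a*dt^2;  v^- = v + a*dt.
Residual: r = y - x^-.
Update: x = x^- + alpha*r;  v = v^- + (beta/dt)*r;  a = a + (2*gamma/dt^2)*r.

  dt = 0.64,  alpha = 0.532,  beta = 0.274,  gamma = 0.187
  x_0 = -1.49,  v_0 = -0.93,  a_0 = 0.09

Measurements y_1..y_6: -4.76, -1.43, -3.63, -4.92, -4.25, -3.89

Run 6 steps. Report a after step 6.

a_post = 1.0530

step 1: x_pred=-2.0668  r=-2.6932  x^+=-3.4996  v^+=-2.0254  a^+=-2.3692
step 2: x_pred=-5.2811  r=3.8511  x^+=-3.2323  v^+=-1.8930  a^+=1.1472
step 3: x_pred=-4.2088  r=0.5788  x^+=-3.9009  v^+=-0.9109  a^+=1.6757
step 4: x_pred=-4.1407  r=-0.7793  x^+=-4.5553  v^+=-0.1721  a^+=0.9642
step 5: x_pred=-4.4680  r=0.2180  x^+=-4.3520  v^+=0.5383  a^+=1.1632
step 6: x_pred=-3.7693  r=-0.1207  x^+=-3.8335  v^+=1.2311  a^+=1.0530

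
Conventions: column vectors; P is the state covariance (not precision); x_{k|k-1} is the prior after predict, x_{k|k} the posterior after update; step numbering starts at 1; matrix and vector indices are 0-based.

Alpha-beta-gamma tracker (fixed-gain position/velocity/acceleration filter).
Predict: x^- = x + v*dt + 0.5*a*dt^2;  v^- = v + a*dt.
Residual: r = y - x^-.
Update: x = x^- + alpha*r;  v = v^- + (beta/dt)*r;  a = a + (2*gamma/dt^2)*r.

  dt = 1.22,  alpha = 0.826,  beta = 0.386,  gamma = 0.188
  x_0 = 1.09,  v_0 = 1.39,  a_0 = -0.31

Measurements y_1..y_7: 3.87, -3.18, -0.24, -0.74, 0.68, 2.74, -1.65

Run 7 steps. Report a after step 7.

a_post = 0.1263

step 1: x_pred=2.5551  r=1.3149  x^+=3.6412  v^+=1.4278  a^+=0.0222
step 2: x_pred=5.3997  r=-8.5797  x^+=-1.6871  v^+=-1.2597  a^+=-2.1452
step 3: x_pred=-4.8204  r=4.5804  x^+=-1.0370  v^+=-2.4276  a^+=-0.9881
step 4: x_pred=-4.7341  r=3.9941  x^+=-1.4350  v^+=-2.3694  a^+=0.0209
step 5: x_pred=-4.3102  r=4.9902  x^+=-0.1883  v^+=-0.7651  a^+=1.2815
step 6: x_pred=-0.1681  r=2.9081  x^+=2.2340  v^+=1.7184  a^+=2.0161
step 7: x_pred=5.8308  r=-7.4808  x^+=-0.3483  v^+=1.8112  a^+=0.1263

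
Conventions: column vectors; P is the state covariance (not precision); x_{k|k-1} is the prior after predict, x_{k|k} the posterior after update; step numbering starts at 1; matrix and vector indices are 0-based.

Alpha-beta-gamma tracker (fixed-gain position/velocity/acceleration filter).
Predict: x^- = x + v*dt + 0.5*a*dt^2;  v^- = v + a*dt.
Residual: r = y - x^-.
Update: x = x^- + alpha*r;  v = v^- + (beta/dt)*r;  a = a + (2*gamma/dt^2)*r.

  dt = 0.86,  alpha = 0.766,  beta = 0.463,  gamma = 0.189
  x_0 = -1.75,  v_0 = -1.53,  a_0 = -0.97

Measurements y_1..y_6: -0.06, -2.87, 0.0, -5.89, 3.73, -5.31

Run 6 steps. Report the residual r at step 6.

resid = -10.1056

step 1: x_pred=-3.4245  r=3.3645  x^+=-0.8473  v^+=-0.5528  a^+=0.7496
step 2: x_pred=-1.0456  r=-1.8244  x^+=-2.4431  v^+=-0.8905  a^+=-0.1829
step 3: x_pred=-3.2765  r=3.2765  x^+=-0.7667  v^+=0.7162  a^+=1.4917
step 4: x_pred=0.4009  r=-6.2909  x^+=-4.4179  v^+=-1.3878  a^+=-1.7235
step 5: x_pred=-6.2488  r=9.9788  x^+=1.3950  v^+=2.5023  a^+=3.3765
step 6: x_pred=4.7956  r=-10.1056  x^+=-2.9453  v^+=-0.0345  a^+=-1.7883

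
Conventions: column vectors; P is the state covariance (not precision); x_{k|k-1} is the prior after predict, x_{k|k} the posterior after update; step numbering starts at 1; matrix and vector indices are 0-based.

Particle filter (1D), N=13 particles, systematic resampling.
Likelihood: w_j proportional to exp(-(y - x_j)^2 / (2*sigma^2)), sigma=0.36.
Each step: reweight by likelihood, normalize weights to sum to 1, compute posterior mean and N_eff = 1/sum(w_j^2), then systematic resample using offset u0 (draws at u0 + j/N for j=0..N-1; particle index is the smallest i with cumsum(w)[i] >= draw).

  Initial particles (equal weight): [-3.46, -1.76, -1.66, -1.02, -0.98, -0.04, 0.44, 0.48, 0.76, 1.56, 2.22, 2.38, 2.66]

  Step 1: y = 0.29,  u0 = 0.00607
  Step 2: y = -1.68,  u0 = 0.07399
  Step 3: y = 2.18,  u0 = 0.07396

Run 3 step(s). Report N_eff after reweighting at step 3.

N_eff = 13.0000

step 1: w=[0.0000, 0.0000, 0.0000, 0.0005, 0.0007, 0.2285, 0.3188, 0.3025, 0.1483, 0.0007, 0.0000, 0.0000, 0.0000]  mean=0.3890  Neff=3.7399  idx=[5, 5, 5, 6, 6, 6, 6, 6, 7, 7, 7, 8, 8]
step 2: w=[0.3326, 0.3326, 0.3326, 0.0003, 0.0003, 0.0003, 0.0003, 0.0003, 0.0002, 0.0002, 0.0002, 0.0000, 0.0000]  mean=-0.0390  Neff=3.0124  idx=[0, 0, 0, 0, 1, 1, 1, 1, 2, 2, 2, 2, 2]
step 3: w=[0.0769, 0.0769, 0.0769, 0.0769, 0.0769, 0.0769, 0.0769, 0.0769, 0.0769, 0.0769, 0.0769, 0.0769, 0.0769]  mean=-0.0400  Neff=13.0000  idx=[0, 1, 2, 3, 4, 5, 6, 7, 8, 9, 10, 11, 12]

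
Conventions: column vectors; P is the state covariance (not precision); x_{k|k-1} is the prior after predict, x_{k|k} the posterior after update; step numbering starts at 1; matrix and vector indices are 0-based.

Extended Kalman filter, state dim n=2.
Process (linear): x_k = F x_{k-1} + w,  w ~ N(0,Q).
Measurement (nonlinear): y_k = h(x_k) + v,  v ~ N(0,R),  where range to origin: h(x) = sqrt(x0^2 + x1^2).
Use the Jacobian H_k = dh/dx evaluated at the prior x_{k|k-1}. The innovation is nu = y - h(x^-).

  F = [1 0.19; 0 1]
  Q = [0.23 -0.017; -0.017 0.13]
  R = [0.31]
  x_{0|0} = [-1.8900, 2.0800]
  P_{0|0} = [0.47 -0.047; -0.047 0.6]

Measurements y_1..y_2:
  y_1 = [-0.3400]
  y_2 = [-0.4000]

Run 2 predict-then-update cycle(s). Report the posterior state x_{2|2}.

step 1: x^-=[-1.4948, 2.0800]  P^-=[0.7038 0.0500; 0.0500 0.7300]  H_jac=[-0.5836 0.8121]  S=[0.9837]  K=[-0.3763; 0.5730]  nu=[-2.9014]  x^+=[-0.4031, 0.4176]  P^+=[0.5645 0.2621; 0.2621 0.4071]
step 2: x^-=[-0.3238, 0.4176]  P^-=[0.9088 0.3224; 0.3224 0.5371]  H_jac=[-0.6127 0.7903]  S=[0.6744]  K=[-0.4479; 0.3364]  nu=[-0.9284]  x^+=[0.0921, 0.1052]  P^+=[0.7735 0.4240; 0.4240 0.4607]

x_post = [0.0921, 0.1052]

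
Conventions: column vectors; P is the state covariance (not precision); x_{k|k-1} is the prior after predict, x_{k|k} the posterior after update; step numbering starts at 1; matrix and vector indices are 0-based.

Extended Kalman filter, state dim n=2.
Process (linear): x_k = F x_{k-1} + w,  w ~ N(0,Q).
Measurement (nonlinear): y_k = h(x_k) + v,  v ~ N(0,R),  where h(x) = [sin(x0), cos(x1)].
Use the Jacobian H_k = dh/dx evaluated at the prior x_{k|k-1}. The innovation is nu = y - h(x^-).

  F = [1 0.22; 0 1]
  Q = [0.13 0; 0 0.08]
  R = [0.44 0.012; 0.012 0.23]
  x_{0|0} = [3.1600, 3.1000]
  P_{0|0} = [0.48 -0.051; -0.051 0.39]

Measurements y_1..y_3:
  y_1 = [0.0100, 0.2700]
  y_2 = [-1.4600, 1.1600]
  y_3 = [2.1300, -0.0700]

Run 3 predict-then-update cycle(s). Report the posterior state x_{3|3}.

step 1: x^-=[3.8420, 3.1000]  P^-=[0.6064 0.0348; 0.0348 0.4700]  H_jac=[-0.7646 0.0000; 0.0000 -0.0416]  S=[0.7945 0.0131; 0.0131 0.2308]  K=[-0.5840 0.0269; -0.0321 -0.0828]  nu=[0.6545, 1.2691]  x^+=[3.4939, 2.9738]  P^+=[0.3357 0.0198; 0.0198 0.4675]
step 2: x^-=[4.1481, 2.9738]  P^-=[0.4970 0.1226; 0.1226 0.5475]  H_jac=[-0.5348 0.0000; 0.0000 -0.1670]  S=[0.5822 0.0230; 0.0230 0.2453]  K=[-0.4550 -0.0409; -0.0983 -0.3635]  nu=[-0.6150, 2.1460]  x^+=[4.3401, 2.2541]  P^+=[0.3752 0.0891; 0.0891 0.5078]
step 3: x^-=[4.8360, 2.2541]  P^-=[0.5690 0.2008; 0.2008 0.5878]  H_jac=[0.1233 0.0000; 0.0000 -0.7755]  S=[0.4487 -0.0072; -0.0072 0.5835]  K=[0.1522 -0.2650; 0.0427 -0.7807]  nu=[3.1224, 0.5614]  x^+=[5.1624, 1.9491]  P^+=[0.5171 0.0762; 0.0762 0.2309]

x_post = [5.1624, 1.9491]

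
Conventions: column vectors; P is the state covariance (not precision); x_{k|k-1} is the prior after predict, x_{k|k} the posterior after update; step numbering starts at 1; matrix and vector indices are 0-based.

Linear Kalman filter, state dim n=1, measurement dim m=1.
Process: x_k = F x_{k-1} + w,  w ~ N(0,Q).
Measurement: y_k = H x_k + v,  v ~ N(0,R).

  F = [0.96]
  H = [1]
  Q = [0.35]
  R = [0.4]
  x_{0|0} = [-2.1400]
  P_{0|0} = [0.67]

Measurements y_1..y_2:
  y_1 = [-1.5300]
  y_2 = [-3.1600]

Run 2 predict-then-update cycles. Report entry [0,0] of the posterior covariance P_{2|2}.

step 1: x^-=[-2.0544]  P^-=[0.9675]  S=[1.3675]  K=[0.7075]  nu=[0.5244]  x^+=[-1.6834]  P^+=[0.2830]
step 2: x^-=[-1.6161]  P^-=[0.6108]  S=[1.0108]  K=[0.6043]  nu=[-1.5439]  x^+=[-2.5490]  P^+=[0.2417]

P_post[0,0] = 0.2417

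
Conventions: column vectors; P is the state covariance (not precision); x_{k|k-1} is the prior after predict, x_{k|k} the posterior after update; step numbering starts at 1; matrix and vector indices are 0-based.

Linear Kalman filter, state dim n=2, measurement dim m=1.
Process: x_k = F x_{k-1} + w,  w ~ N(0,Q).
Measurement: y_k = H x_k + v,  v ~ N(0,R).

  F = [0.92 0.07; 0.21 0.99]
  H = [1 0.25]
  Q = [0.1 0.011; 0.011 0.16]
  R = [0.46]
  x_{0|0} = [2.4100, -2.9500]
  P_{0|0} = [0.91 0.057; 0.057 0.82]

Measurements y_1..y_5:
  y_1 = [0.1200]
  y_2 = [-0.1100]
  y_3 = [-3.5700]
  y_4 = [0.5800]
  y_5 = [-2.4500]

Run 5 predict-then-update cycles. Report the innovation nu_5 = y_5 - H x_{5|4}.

innov = [-1.4136]

step 1: x^-=[2.0107, -2.4144]  P^-=[0.8816 0.2964; 0.2964 1.0275]  S=[1.5540]  K=[0.6150; 0.3560]  nu=[-1.2871]  x^+=[1.2192, -2.8726]  P^+=[0.2939 -0.0439; -0.0439 0.8305]
step 2: x^-=[0.9205, -2.5879]  P^-=[0.3471 0.0847; 0.0847 0.9687]  S=[0.9101]  K=[0.4047; 0.3592]  nu=[-0.3836]  x^+=[0.7653, -2.7257]  P^+=[0.1981 -0.0476; -0.0476 0.8513]
step 3: x^-=[0.5133, -2.5377]  P^-=[0.2657 0.0642; 0.0642 0.9833]  S=[0.8193]  K=[0.3439; 0.3785]  nu=[-3.4488]  x^+=[-0.6728, -3.8430]  P^+=[0.1688 -0.0424; -0.0424 0.8660]
step 4: x^-=[-0.8880, -3.9458]  P^-=[0.2417 0.0644; 0.0644 0.9985]  S=[0.7963]  K=[0.3237; 0.3944]  nu=[2.4544]  x^+=[-0.0935, -2.9779]  P^+=[0.1582 -0.0373; -0.0373 0.8747]
step 5: x^-=[-0.2945, -2.9677]  P^-=[0.2334 0.0677; 0.0677 1.0088]  S=[0.7903]  K=[0.3167; 0.4048]  nu=[-1.4136]  x^+=[-0.7422, -3.5399]  P^+=[0.1541 -0.0336; -0.0336 0.8793]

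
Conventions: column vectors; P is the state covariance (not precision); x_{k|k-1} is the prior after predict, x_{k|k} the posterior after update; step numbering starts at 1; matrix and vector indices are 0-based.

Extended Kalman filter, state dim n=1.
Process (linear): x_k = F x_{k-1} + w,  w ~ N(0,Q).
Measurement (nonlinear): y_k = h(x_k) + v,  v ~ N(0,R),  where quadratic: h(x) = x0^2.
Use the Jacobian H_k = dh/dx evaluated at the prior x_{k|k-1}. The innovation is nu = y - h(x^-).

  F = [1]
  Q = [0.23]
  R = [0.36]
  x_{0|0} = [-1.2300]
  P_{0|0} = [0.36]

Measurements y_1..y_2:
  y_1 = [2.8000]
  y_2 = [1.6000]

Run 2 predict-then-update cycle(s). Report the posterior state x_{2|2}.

step 1: x^-=[-1.2300]  P^-=[0.5900]  H_jac=[-2.4600]  S=[3.9304]  K=[-0.3693]  nu=[1.2871]  x^+=[-1.7053]  P^+=[0.0540]
step 2: x^-=[-1.7053]  P^-=[0.2840]  H_jac=[-3.4106]  S=[3.6640]  K=[-0.2644]  nu=[-1.3080]  x^+=[-1.3595]  P^+=[0.0279]

x_post = [-1.3595]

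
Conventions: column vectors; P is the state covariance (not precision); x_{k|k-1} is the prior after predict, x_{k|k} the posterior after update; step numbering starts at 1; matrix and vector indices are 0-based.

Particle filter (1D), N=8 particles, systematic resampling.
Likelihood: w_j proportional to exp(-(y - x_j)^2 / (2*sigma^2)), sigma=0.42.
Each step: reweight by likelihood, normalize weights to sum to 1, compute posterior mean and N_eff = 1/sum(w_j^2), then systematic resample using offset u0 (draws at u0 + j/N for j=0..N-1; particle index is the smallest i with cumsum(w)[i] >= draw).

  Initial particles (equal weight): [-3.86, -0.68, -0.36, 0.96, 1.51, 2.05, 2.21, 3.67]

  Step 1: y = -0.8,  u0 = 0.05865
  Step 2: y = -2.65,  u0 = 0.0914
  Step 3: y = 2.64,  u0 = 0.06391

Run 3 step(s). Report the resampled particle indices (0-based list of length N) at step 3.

resampled_idx = [0, 1, 2, 3, 4, 5, 6, 7]

step 1: w=[0.0000, 0.6243, 0.3756, 0.0001, 0.0000, 0.0000, 0.0000, 0.0000]  mean=-0.5596  Neff=1.8839  idx=[1, 1, 1, 1, 1, 2, 2, 2]
step 2: w=[0.1975, 0.1975, 0.1975, 0.1975, 0.1975, 0.0041, 0.0041, 0.0041]  mean=-0.6760  Neff=5.1253  idx=[0, 1, 1, 2, 2, 3, 4, 4]
step 3: w=[0.1250, 0.1250, 0.1250, 0.1250, 0.1250, 0.1250, 0.1250, 0.1250]  mean=-0.6800  Neff=8.0000  idx=[0, 1, 2, 3, 4, 5, 6, 7]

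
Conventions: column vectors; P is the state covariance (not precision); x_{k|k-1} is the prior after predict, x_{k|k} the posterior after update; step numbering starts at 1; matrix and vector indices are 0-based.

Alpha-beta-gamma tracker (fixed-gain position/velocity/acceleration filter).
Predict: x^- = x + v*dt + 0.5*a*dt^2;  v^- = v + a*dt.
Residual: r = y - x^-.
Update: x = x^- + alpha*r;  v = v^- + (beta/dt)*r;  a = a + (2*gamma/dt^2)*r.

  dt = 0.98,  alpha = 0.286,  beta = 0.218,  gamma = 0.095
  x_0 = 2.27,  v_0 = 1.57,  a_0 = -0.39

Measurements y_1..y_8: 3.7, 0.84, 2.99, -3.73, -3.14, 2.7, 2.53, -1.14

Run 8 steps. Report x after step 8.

x_post = -4.4468

step 1: x_pred=3.6213  r=0.0787  x^+=3.6438  v^+=1.2053  a^+=-0.3744
step 2: x_pred=4.6452  r=-3.8052  x^+=3.5569  v^+=-0.0081  a^+=-1.1272
step 3: x_pred=3.0077  r=-0.0177  x^+=3.0026  v^+=-1.1167  a^+=-1.1307
step 4: x_pred=1.3652  r=-5.0952  x^+=-0.0920  v^+=-3.3583  a^+=-2.1387
step 5: x_pred=-4.4101  r=1.2701  x^+=-4.0469  v^+=-5.1717  a^+=-1.8875
step 6: x_pred=-10.0215  r=12.7215  x^+=-6.3832  v^+=-4.1915  a^+=0.6293
step 7: x_pred=-10.1887  r=12.7187  x^+=-6.5512  v^+=-0.7456  a^+=3.1455
step 8: x_pred=-5.7714  r=4.6314  x^+=-4.4468  v^+=3.3672  a^+=4.0617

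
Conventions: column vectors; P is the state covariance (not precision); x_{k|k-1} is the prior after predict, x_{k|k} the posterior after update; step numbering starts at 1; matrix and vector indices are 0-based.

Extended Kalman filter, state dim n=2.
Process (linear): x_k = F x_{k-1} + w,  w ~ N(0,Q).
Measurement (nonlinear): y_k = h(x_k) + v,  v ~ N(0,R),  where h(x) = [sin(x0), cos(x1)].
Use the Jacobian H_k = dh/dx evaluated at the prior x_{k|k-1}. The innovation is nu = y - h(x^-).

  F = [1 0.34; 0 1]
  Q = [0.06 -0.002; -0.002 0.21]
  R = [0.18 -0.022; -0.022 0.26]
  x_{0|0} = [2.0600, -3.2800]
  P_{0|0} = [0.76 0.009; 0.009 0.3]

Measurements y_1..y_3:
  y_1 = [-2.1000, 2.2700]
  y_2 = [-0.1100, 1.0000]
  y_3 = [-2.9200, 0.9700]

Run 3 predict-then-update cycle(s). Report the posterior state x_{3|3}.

step 1: x^-=[0.9448, -3.2800]  P^-=[0.8608 0.1090; 0.1090 0.5100]  H_jac=[0.5859 0.0000; 0.0000 -0.1380]  S=[0.4755 -0.0308; -0.0308 0.2697]  K=[1.0649 0.0659; 0.1183 -0.2474]  nu=[-2.9104, 3.2604]  x^+=[-1.9397, -4.4308]  P^+=[0.3247 0.0456; 0.0456 0.4850]
step 2: x^-=[-3.4462, -4.4308]  P^-=[0.4718 0.2085; 0.2085 0.6950]  H_jac=[-0.9540 0.0000; 0.0000 -0.9606]  S=[0.6094 0.1691; 0.1691 0.9014]  K=[-0.7141 -0.0883; -0.1276 -0.7168]  nu=[-0.4099, 1.2779]  x^+=[-3.2663, -5.2945]  P^+=[0.1327 0.0075; 0.0075 0.1911]
step 3: x^-=[-5.0664, -5.2945]  P^-=[0.2199 0.0705; 0.0705 0.4011]  H_jac=[0.3467 0.0000; 0.0000 -0.8353]  S=[0.2064 -0.0424; -0.0424 0.5399]  K=[0.3526 -0.0814; -0.0093 -0.6213]  nu=[-3.8580, 0.4202]  x^+=[-6.4609, -5.5198]  P^+=[0.1882 0.0346; 0.0346 0.1932]

x_post = [-6.4609, -5.5198]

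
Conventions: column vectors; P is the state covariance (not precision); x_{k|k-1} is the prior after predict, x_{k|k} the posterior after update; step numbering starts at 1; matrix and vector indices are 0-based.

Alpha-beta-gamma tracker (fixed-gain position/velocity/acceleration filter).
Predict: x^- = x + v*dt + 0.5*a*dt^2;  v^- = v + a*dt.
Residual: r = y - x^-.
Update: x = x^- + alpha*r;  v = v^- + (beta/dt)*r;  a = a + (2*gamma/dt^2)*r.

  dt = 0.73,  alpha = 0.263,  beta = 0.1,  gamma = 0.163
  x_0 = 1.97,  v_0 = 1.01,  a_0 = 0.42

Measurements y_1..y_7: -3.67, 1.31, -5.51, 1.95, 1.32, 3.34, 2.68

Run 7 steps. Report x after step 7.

x_post = 0.2103

step 1: x_pred=2.8192  r=-6.4892  x^+=1.1125  v^+=0.4277  a^+=-3.5498
step 2: x_pred=0.4789  r=0.8311  x^+=0.6975  v^+=-2.0498  a^+=-3.0413
step 3: x_pred=-1.6092  r=-3.9008  x^+=-2.6351  v^+=-4.8043  a^+=-5.4276
step 4: x_pred=-7.5885  r=9.5385  x^+=-5.0799  v^+=-7.4599  a^+=0.4075
step 5: x_pred=-10.4170  r=11.7370  x^+=-7.3302  v^+=-5.5546  a^+=7.5876
step 6: x_pred=-9.3633  r=12.7033  x^+=-6.0223  v^+=1.7246  a^+=15.3588
step 7: x_pred=-0.6710  r=3.3510  x^+=0.2103  v^+=13.3955  a^+=17.4088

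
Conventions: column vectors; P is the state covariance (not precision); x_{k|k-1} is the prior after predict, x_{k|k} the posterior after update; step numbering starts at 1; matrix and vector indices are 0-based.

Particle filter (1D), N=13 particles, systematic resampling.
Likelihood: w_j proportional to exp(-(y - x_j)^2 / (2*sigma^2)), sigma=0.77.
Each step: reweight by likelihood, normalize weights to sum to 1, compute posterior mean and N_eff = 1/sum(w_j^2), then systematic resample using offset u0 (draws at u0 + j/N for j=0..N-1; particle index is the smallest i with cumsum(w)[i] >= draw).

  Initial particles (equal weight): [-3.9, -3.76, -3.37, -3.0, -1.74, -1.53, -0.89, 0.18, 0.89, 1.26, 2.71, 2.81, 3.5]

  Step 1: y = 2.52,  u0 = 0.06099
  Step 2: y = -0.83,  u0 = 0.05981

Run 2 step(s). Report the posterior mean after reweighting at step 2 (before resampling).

post_mean = 1.2651

step 1: w=[0.0000, 0.0000, 0.0000, 0.0000, 0.0000, 0.0000, 0.0000, 0.0036, 0.0390, 0.0962, 0.3560, 0.3419, 0.1633]  mean=2.6534  Neff=3.5582  idx=[9, 9, 10, 10, 10, 10, 11, 11, 11, 11, 11, 12, 12]
step 2: w=[0.4983, 0.4983, 0.0005, 0.0005, 0.0005, 0.0005, 0.0003, 0.0003, 0.0003, 0.0003, 0.0003, 0.0000, 0.0000]  mean=1.2651  Neff=2.0138  idx=[0, 0, 0, 0, 0, 0, 1, 1, 1, 1, 1, 1, 1]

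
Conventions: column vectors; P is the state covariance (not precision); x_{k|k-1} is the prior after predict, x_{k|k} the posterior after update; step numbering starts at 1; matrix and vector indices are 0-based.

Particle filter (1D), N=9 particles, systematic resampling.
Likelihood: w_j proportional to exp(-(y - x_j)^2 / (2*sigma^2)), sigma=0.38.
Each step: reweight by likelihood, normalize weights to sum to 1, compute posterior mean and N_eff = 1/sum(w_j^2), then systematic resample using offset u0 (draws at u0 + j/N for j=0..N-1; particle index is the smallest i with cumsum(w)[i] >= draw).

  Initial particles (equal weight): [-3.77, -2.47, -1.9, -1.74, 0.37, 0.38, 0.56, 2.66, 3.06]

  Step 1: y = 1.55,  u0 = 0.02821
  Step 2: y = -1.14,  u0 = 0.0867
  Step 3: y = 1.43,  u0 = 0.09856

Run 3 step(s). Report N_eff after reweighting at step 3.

N_eff = 6.3447

step 1: w=[0.0000, 0.0000, 0.0000, 0.0000, 0.1243, 0.1349, 0.5184, 0.2166, 0.0058]  mean=0.9814  Neff=2.8625  idx=[4, 5, 5, 6, 6, 6, 6, 7, 7]
step 2: w=[0.3044, 0.2741, 0.2741, 0.0368, 0.0368, 0.0368, 0.0368, 0.0000, 0.0000]  mean=0.4035  Neff=4.0262  idx=[0, 0, 1, 1, 1, 2, 2, 3, 6]
step 3: w=[0.0690, 0.0690, 0.0742, 0.0742, 0.0742, 0.0742, 0.0742, 0.2455, 0.2455]  mean=0.4670  Neff=6.3447  idx=[1, 2, 4, 5, 7, 7, 8, 8, 8]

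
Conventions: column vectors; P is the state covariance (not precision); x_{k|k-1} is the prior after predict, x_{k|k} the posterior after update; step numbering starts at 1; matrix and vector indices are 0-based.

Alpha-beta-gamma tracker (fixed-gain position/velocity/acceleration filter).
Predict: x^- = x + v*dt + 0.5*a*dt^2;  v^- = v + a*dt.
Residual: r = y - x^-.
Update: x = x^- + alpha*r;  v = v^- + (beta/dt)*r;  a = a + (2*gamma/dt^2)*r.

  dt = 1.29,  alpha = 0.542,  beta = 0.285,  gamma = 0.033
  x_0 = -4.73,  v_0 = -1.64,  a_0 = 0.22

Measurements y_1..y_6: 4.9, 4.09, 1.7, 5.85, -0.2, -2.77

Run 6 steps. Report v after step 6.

step 1: x_pred=-6.6625  r=11.5625  x^+=-0.3956  v^+=1.1983  a^+=0.6786
step 2: x_pred=1.7148  r=2.3752  x^+=3.0022  v^+=2.5984  a^+=0.7728
step 3: x_pred=6.9971  r=-5.2971  x^+=4.1261  v^+=2.4250  a^+=0.5627
step 4: x_pred=7.7226  r=-1.8726  x^+=6.7076  v^+=2.7372  a^+=0.4884
step 5: x_pred=10.6450  r=-10.8450  x^+=4.7670  v^+=0.9713  a^+=0.0583
step 6: x_pred=6.0685  r=-8.8385  x^+=1.2780  v^+=-0.9062  a^+=-0.2922

v_post = -0.9062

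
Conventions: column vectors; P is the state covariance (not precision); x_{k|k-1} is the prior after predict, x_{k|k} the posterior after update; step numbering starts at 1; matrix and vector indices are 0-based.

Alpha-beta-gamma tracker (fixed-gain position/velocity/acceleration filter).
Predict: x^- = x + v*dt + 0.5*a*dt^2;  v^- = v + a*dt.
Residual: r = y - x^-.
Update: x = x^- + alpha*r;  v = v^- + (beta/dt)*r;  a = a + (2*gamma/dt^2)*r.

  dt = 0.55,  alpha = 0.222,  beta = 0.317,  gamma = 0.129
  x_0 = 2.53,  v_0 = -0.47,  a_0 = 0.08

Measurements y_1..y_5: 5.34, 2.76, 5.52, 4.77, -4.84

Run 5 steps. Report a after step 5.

a_post = -11.2995

step 1: x_pred=2.2836  r=3.0564  x^+=2.9621  v^+=1.3356  a^+=2.6868
step 2: x_pred=4.1031  r=-1.3431  x^+=3.8049  v^+=2.0392  a^+=1.5413
step 3: x_pred=5.1596  r=0.3604  x^+=5.2396  v^+=3.0947  a^+=1.8487
step 4: x_pred=7.2213  r=-2.4513  x^+=6.6771  v^+=2.6986  a^+=-0.2420
step 5: x_pred=8.1247  r=-12.9647  x^+=5.2465  v^+=-4.9069  a^+=-11.2995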